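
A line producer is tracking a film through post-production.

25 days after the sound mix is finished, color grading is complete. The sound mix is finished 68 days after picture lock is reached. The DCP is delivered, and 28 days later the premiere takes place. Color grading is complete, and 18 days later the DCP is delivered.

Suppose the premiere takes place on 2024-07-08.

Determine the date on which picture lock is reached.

The premiere takes place: Jul 8, 2024.
The DCP is delivered: Jul 8, 2024 − 28 days = Jun 10, 2024.
Color grading is complete: Jun 10, 2024 − 18 days = May 23, 2024.
The sound mix is finished: May 23, 2024 − 25 days = Apr 28, 2024.
Picture lock is reached: Apr 28, 2024 − 68 days = Feb 20, 2024.

2024-02-20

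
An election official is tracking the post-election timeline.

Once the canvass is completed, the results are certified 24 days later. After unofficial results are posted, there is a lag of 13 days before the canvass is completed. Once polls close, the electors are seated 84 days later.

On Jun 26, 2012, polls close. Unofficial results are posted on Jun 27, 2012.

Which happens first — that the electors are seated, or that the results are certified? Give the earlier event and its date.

The results are certified — Aug 3, 2012

Polls close: Jun 26, 2012.
The electors are seated: Jun 26, 2012 + 84 days = Sep 18, 2012.
Unofficial results are posted: Jun 27, 2012.
The canvass is completed: Jun 27, 2012 + 13 days = Jul 10, 2012.
The results are certified: Jul 10, 2012 + 24 days = Aug 3, 2012.
Comparing: the electors are seated on Sep 18, 2012 vs the results are certified on Aug 3, 2012. Earlier: the results are certified.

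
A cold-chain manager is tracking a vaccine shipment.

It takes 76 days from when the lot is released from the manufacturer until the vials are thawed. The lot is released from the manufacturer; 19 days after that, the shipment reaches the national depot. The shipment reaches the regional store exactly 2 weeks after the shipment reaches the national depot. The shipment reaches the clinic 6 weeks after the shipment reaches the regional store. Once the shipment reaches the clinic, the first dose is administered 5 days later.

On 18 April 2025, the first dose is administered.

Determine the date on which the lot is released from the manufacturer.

28 January 2025

The first dose is administered: Apr 18, 2025.
The shipment reaches the clinic: Apr 18, 2025 − 5 days = Apr 13, 2025.
The shipment reaches the regional store: Apr 13, 2025 − 6 weeks = Mar 2, 2025.
The shipment reaches the national depot: Mar 2, 2025 − 2 weeks = Feb 16, 2025.
The lot is released from the manufacturer: Feb 16, 2025 − 19 days = Jan 28, 2025.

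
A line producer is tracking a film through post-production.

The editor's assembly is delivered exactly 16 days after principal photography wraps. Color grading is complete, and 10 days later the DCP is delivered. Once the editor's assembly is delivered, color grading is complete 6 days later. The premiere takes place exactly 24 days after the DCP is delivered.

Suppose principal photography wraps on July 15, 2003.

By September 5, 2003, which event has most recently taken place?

Principal photography wraps: Jul 15, 2003.
The editor's assembly is delivered: Jul 15, 2003 + 16 days = Jul 31, 2003.
Color grading is complete: Jul 31, 2003 + 6 days = Aug 6, 2003.
The DCP is delivered: Aug 6, 2003 + 10 days = Aug 16, 2003.
The premiere takes place: Aug 16, 2003 + 24 days = Sep 9, 2003.
Sep 5, 2003 falls between when the DCP is delivered (Aug 16, 2003) and when the premiere takes place (Sep 9, 2003).

The DCP is delivered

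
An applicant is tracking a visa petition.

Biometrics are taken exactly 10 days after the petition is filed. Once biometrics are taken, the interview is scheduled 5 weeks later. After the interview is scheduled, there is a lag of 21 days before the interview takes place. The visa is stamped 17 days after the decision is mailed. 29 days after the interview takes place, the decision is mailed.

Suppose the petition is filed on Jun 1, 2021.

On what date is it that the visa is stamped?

The petition is filed: Jun 1, 2021.
Biometrics are taken: Jun 1, 2021 + 10 days = Jun 11, 2021.
The interview is scheduled: Jun 11, 2021 + 5 weeks = Jul 16, 2021.
The interview takes place: Jul 16, 2021 + 21 days = Aug 6, 2021.
The decision is mailed: Aug 6, 2021 + 29 days = Sep 4, 2021.
The visa is stamped: Sep 4, 2021 + 17 days = Sep 21, 2021.

Sep 21, 2021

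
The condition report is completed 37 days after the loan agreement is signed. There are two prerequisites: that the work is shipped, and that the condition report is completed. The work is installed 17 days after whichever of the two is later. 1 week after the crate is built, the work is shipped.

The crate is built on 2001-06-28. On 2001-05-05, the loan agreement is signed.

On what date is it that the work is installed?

The crate is built: Jun 28, 2001.
The work is shipped: Jun 28, 2001 + 1 week = Jul 5, 2001.
The loan agreement is signed: May 5, 2001.
The condition report is completed: May 5, 2001 + 37 days = Jun 11, 2001.
Both prerequisites met — the work is shipped (Jul 5, 2001), the condition report is completed (Jun 11, 2001); the later is Jul 5, 2001.
The work is installed: Jul 5, 2001 + 17 days = Jul 22, 2001.

2001-07-22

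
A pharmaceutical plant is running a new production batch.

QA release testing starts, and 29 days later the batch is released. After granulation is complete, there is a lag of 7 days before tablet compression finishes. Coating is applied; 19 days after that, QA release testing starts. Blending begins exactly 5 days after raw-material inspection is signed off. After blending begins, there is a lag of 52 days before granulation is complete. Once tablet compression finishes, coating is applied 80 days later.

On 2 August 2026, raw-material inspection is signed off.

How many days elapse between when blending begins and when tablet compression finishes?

Causal path: blending begins → granulation is complete → tablet compression finishes.
Total delay along the path: 52 + 7 = 59 days.

59 days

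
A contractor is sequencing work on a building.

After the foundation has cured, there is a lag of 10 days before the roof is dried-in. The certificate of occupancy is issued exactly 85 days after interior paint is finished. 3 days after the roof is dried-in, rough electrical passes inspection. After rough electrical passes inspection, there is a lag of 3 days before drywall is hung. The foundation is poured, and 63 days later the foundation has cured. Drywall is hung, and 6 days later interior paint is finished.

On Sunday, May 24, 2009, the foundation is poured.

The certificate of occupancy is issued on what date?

Tuesday, November 10, 2009

The foundation is poured: May 24, 2009.
The foundation has cured: May 24, 2009 + 63 days = Jul 26, 2009.
The roof is dried-in: Jul 26, 2009 + 10 days = Aug 5, 2009.
Rough electrical passes inspection: Aug 5, 2009 + 3 days = Aug 8, 2009.
Drywall is hung: Aug 8, 2009 + 3 days = Aug 11, 2009.
Interior paint is finished: Aug 11, 2009 + 6 days = Aug 17, 2009.
The certificate of occupancy is issued: Aug 17, 2009 + 85 days = Nov 10, 2009.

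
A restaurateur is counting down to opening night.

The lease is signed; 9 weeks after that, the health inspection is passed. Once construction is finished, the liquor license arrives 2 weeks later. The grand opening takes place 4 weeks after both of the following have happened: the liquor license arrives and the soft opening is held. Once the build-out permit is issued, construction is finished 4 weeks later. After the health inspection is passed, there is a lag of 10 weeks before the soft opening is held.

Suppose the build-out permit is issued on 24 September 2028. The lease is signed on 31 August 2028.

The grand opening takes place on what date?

The build-out permit is issued: Sep 24, 2028.
Construction is finished: Sep 24, 2028 + 4 weeks = Oct 22, 2028.
The liquor license arrives: Oct 22, 2028 + 2 weeks = Nov 5, 2028.
The lease is signed: Aug 31, 2028.
The health inspection is passed: Aug 31, 2028 + 9 weeks = Nov 2, 2028.
The soft opening is held: Nov 2, 2028 + 10 weeks = Jan 11, 2029.
Both prerequisites met — the liquor license arrives (Nov 5, 2028), the soft opening is held (Jan 11, 2029); the later is Jan 11, 2029.
The grand opening takes place: Jan 11, 2029 + 4 weeks = Feb 8, 2029.

8 February 2029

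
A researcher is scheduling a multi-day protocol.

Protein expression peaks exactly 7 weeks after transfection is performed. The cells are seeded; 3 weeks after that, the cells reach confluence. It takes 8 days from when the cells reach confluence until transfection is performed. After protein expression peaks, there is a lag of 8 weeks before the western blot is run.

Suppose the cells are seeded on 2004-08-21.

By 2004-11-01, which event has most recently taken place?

Transfection is performed

The cells are seeded: Aug 21, 2004.
The cells reach confluence: Aug 21, 2004 + 3 weeks = Sep 11, 2004.
Transfection is performed: Sep 11, 2004 + 8 days = Sep 19, 2004.
Protein expression peaks: Sep 19, 2004 + 7 weeks = Nov 7, 2004.
The western blot is run: Nov 7, 2004 + 8 weeks = Jan 2, 2005.
Nov 1, 2004 falls between when transfection is performed (Sep 19, 2004) and when protein expression peaks (Nov 7, 2004).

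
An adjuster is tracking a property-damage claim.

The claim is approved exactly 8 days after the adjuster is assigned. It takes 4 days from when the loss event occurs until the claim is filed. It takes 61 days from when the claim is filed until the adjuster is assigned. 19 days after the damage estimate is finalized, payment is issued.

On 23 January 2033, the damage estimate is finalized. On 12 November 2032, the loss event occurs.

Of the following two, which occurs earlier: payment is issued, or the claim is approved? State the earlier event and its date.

The claim is approved — 24 January 2033

The damage estimate is finalized: Jan 23, 2033.
Payment is issued: Jan 23, 2033 + 19 days = Feb 11, 2033.
The loss event occurs: Nov 12, 2032.
The claim is filed: Nov 12, 2032 + 4 days = Nov 16, 2032.
The adjuster is assigned: Nov 16, 2032 + 61 days = Jan 16, 2033.
The claim is approved: Jan 16, 2033 + 8 days = Jan 24, 2033.
Comparing: payment is issued on Feb 11, 2033 vs the claim is approved on Jan 24, 2033. Earlier: the claim is approved.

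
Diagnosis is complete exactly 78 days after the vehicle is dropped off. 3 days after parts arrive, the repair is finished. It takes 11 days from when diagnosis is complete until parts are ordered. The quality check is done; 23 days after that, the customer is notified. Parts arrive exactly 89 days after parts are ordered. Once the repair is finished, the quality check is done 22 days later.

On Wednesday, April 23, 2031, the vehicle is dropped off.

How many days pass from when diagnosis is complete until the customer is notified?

Causal path: diagnosis is complete → parts are ordered → parts arrive → the repair is finished → the quality check is done → the customer is notified.
Total delay along the path: 11 + 89 + 3 + 22 + 23 = 148 days.

148 days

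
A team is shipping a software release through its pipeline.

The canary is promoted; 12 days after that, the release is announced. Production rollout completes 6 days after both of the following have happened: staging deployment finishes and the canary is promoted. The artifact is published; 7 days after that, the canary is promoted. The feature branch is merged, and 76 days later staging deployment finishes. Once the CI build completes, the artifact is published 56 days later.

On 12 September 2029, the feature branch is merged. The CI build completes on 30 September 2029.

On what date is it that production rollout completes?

The feature branch is merged: Sep 12, 2029.
Staging deployment finishes: Sep 12, 2029 + 76 days = Nov 27, 2029.
The CI build completes: Sep 30, 2029.
The artifact is published: Sep 30, 2029 + 56 days = Nov 25, 2029.
The canary is promoted: Nov 25, 2029 + 7 days = Dec 2, 2029.
Both prerequisites met — staging deployment finishes (Nov 27, 2029), the canary is promoted (Dec 2, 2029); the later is Dec 2, 2029.
Production rollout completes: Dec 2, 2029 + 6 days = Dec 8, 2029.

8 December 2029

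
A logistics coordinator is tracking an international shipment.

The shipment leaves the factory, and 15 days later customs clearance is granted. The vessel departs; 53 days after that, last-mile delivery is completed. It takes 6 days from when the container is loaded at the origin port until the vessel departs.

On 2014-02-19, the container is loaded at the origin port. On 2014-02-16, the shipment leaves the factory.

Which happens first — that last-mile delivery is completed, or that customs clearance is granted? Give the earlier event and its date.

Customs clearance is granted — 2014-03-03

The container is loaded at the origin port: Feb 19, 2014.
The vessel departs: Feb 19, 2014 + 6 days = Feb 25, 2014.
Last-mile delivery is completed: Feb 25, 2014 + 53 days = Apr 19, 2014.
The shipment leaves the factory: Feb 16, 2014.
Customs clearance is granted: Feb 16, 2014 + 15 days = Mar 3, 2014.
Comparing: last-mile delivery is completed on Apr 19, 2014 vs customs clearance is granted on Mar 3, 2014. Earlier: customs clearance is granted.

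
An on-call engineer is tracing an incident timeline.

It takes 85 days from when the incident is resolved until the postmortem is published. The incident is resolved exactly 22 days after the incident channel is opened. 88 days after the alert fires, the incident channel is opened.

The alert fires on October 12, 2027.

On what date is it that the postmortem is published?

April 24, 2028

The alert fires: Oct 12, 2027.
The incident channel is opened: Oct 12, 2027 + 88 days = Jan 8, 2028.
The incident is resolved: Jan 8, 2028 + 22 days = Jan 30, 2028.
The postmortem is published: Jan 30, 2028 + 85 days = Apr 24, 2028.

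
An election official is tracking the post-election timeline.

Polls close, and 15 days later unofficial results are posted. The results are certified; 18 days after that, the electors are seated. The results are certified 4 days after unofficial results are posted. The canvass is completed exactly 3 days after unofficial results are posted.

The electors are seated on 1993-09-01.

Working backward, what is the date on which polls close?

1993-07-26

The electors are seated: Sep 1, 1993.
The results are certified: Sep 1, 1993 − 18 days = Aug 14, 1993.
Unofficial results are posted: Aug 14, 1993 − 4 days = Aug 10, 1993.
Polls close: Aug 10, 1993 − 15 days = Jul 26, 1993.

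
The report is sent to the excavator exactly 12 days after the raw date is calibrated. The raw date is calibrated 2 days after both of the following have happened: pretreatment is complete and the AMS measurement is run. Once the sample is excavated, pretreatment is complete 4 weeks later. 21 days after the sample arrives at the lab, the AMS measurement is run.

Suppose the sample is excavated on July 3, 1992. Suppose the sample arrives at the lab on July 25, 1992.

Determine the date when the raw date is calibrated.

August 17, 1992

The sample is excavated: Jul 3, 1992.
Pretreatment is complete: Jul 3, 1992 + 4 weeks = Jul 31, 1992.
The sample arrives at the lab: Jul 25, 1992.
The AMS measurement is run: Jul 25, 1992 + 21 days = Aug 15, 1992.
Both prerequisites met — pretreatment is complete (Jul 31, 1992), the AMS measurement is run (Aug 15, 1992); the later is Aug 15, 1992.
The raw date is calibrated: Aug 15, 1992 + 2 days = Aug 17, 1992.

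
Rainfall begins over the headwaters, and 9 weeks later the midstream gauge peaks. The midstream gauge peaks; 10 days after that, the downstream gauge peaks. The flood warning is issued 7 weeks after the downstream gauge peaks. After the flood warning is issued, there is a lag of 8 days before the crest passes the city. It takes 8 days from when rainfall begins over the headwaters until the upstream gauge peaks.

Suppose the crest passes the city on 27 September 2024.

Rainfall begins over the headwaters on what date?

The crest passes the city: Sep 27, 2024.
The flood warning is issued: Sep 27, 2024 − 8 days = Sep 19, 2024.
The downstream gauge peaks: Sep 19, 2024 − 7 weeks = Aug 1, 2024.
The midstream gauge peaks: Aug 1, 2024 − 10 days = Jul 22, 2024.
Rainfall begins over the headwaters: Jul 22, 2024 − 9 weeks = May 20, 2024.

20 May 2024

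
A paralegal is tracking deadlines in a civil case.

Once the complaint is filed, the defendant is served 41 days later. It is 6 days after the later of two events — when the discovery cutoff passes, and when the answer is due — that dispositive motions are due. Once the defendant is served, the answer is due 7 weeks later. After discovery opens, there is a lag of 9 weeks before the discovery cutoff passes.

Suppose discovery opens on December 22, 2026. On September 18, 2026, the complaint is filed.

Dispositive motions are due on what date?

March 1, 2027

Discovery opens: Dec 22, 2026.
The discovery cutoff passes: Dec 22, 2026 + 9 weeks = Feb 23, 2027.
The complaint is filed: Sep 18, 2026.
The defendant is served: Sep 18, 2026 + 41 days = Oct 29, 2026.
The answer is due: Oct 29, 2026 + 7 weeks = Dec 17, 2026.
Both prerequisites met — the discovery cutoff passes (Feb 23, 2027), the answer is due (Dec 17, 2026); the later is Feb 23, 2027.
Dispositive motions are due: Feb 23, 2027 + 6 days = Mar 1, 2027.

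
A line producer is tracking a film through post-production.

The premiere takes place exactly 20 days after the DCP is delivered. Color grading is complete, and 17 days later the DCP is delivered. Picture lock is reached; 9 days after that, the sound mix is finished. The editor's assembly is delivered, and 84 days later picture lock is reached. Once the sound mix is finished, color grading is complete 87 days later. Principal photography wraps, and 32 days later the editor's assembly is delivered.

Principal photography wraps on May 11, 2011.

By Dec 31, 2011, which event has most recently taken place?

The DCP is delivered

Principal photography wraps: May 11, 2011.
The editor's assembly is delivered: May 11, 2011 + 32 days = Jun 12, 2011.
Picture lock is reached: Jun 12, 2011 + 84 days = Sep 4, 2011.
The sound mix is finished: Sep 4, 2011 + 9 days = Sep 13, 2011.
Color grading is complete: Sep 13, 2011 + 87 days = Dec 9, 2011.
The DCP is delivered: Dec 9, 2011 + 17 days = Dec 26, 2011.
The premiere takes place: Dec 26, 2011 + 20 days = Jan 15, 2012.
Dec 31, 2011 falls between when the DCP is delivered (Dec 26, 2011) and when the premiere takes place (Jan 15, 2012).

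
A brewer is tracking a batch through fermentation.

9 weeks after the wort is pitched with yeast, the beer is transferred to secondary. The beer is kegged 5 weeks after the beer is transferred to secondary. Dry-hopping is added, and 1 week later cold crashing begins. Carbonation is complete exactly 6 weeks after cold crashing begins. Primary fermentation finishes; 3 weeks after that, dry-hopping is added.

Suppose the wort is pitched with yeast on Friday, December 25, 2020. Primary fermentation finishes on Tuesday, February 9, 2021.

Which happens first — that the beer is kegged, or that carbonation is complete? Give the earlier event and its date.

The wort is pitched with yeast: Dec 25, 2020.
The beer is transferred to secondary: Dec 25, 2020 + 9 weeks = Feb 26, 2021.
The beer is kegged: Feb 26, 2021 + 5 weeks = Apr 2, 2021.
Primary fermentation finishes: Feb 9, 2021.
Dry-hopping is added: Feb 9, 2021 + 3 weeks = Mar 2, 2021.
Cold crashing begins: Mar 2, 2021 + 1 week = Mar 9, 2021.
Carbonation is complete: Mar 9, 2021 + 6 weeks = Apr 20, 2021.
Comparing: the beer is kegged on Apr 2, 2021 vs carbonation is complete on Apr 20, 2021. Earlier: the beer is kegged.

The beer is kegged — Friday, April 2, 2021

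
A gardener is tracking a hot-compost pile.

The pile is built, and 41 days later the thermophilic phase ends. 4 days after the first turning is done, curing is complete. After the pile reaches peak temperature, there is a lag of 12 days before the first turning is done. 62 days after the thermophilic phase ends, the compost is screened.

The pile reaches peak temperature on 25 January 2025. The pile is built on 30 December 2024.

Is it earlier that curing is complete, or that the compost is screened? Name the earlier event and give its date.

Curing is complete — 10 February 2025

The pile reaches peak temperature: Jan 25, 2025.
The first turning is done: Jan 25, 2025 + 12 days = Feb 6, 2025.
Curing is complete: Feb 6, 2025 + 4 days = Feb 10, 2025.
The pile is built: Dec 30, 2024.
The thermophilic phase ends: Dec 30, 2024 + 41 days = Feb 9, 2025.
The compost is screened: Feb 9, 2025 + 62 days = Apr 12, 2025.
Comparing: curing is complete on Feb 10, 2025 vs the compost is screened on Apr 12, 2025. Earlier: curing is complete.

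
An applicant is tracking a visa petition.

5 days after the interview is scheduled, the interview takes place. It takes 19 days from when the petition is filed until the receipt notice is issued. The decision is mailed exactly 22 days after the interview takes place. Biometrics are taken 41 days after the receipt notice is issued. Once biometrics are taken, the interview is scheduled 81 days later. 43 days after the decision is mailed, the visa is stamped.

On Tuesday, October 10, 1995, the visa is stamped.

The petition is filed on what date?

The visa is stamped: Oct 10, 1995.
The decision is mailed: Oct 10, 1995 − 43 days = Aug 28, 1995.
The interview takes place: Aug 28, 1995 − 22 days = Aug 6, 1995.
The interview is scheduled: Aug 6, 1995 − 5 days = Aug 1, 1995.
Biometrics are taken: Aug 1, 1995 − 81 days = May 12, 1995.
The receipt notice is issued: May 12, 1995 − 41 days = Apr 1, 1995.
The petition is filed: Apr 1, 1995 − 19 days = Mar 13, 1995.

Monday, March 13, 1995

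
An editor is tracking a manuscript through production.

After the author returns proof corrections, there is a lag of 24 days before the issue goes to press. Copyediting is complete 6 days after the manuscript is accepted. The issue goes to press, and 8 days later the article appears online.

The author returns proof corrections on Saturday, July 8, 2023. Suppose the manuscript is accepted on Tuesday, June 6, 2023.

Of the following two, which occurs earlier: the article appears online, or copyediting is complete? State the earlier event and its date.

Copyediting is complete — Monday, June 12, 2023

The author returns proof corrections: Jul 8, 2023.
The issue goes to press: Jul 8, 2023 + 24 days = Aug 1, 2023.
The article appears online: Aug 1, 2023 + 8 days = Aug 9, 2023.
The manuscript is accepted: Jun 6, 2023.
Copyediting is complete: Jun 6, 2023 + 6 days = Jun 12, 2023.
Comparing: the article appears online on Aug 9, 2023 vs copyediting is complete on Jun 12, 2023. Earlier: copyediting is complete.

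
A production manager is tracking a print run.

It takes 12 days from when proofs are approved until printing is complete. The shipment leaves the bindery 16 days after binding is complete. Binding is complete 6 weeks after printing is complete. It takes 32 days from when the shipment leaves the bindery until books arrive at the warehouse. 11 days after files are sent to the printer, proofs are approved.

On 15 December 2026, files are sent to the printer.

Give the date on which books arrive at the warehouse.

7 April 2027

Files are sent to the printer: Dec 15, 2026.
Proofs are approved: Dec 15, 2026 + 11 days = Dec 26, 2026.
Printing is complete: Dec 26, 2026 + 12 days = Jan 7, 2027.
Binding is complete: Jan 7, 2027 + 6 weeks = Feb 18, 2027.
The shipment leaves the bindery: Feb 18, 2027 + 16 days = Mar 6, 2027.
Books arrive at the warehouse: Mar 6, 2027 + 32 days = Apr 7, 2027.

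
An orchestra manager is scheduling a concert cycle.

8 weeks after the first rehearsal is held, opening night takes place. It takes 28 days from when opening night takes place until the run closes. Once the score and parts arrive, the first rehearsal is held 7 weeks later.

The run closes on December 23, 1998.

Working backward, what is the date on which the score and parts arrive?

The run closes: Dec 23, 1998.
Opening night takes place: Dec 23, 1998 − 28 days = Nov 25, 1998.
The first rehearsal is held: Nov 25, 1998 − 8 weeks = Sep 30, 1998.
The score and parts arrive: Sep 30, 1998 − 7 weeks = Aug 12, 1998.

August 12, 1998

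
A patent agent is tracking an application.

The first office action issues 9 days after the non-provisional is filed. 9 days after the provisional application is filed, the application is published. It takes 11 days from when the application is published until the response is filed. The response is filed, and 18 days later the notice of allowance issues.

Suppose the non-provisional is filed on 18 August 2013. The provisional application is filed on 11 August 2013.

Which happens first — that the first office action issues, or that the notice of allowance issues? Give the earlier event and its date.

The non-provisional is filed: Aug 18, 2013.
The first office action issues: Aug 18, 2013 + 9 days = Aug 27, 2013.
The provisional application is filed: Aug 11, 2013.
The application is published: Aug 11, 2013 + 9 days = Aug 20, 2013.
The response is filed: Aug 20, 2013 + 11 days = Aug 31, 2013.
The notice of allowance issues: Aug 31, 2013 + 18 days = Sep 18, 2013.
Comparing: the first office action issues on Aug 27, 2013 vs the notice of allowance issues on Sep 18, 2013. Earlier: the first office action issues.

The first office action issues — 27 August 2013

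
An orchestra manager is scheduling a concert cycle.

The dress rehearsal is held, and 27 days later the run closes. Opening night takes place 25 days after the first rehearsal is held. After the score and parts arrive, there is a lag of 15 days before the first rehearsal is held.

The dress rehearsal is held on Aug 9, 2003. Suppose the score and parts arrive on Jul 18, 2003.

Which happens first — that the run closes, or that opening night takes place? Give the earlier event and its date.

Opening night takes place — Aug 27, 2003

The dress rehearsal is held: Aug 9, 2003.
The run closes: Aug 9, 2003 + 27 days = Sep 5, 2003.
The score and parts arrive: Jul 18, 2003.
The first rehearsal is held: Jul 18, 2003 + 15 days = Aug 2, 2003.
Opening night takes place: Aug 2, 2003 + 25 days = Aug 27, 2003.
Comparing: the run closes on Sep 5, 2003 vs opening night takes place on Aug 27, 2003. Earlier: opening night takes place.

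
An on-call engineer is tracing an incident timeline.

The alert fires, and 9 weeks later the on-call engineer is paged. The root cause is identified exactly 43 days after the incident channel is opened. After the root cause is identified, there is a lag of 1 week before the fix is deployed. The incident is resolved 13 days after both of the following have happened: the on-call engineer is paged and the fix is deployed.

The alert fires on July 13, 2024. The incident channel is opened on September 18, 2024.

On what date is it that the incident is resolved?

November 20, 2024

The alert fires: Jul 13, 2024.
The on-call engineer is paged: Jul 13, 2024 + 9 weeks = Sep 14, 2024.
The incident channel is opened: Sep 18, 2024.
The root cause is identified: Sep 18, 2024 + 43 days = Oct 31, 2024.
The fix is deployed: Oct 31, 2024 + 1 week = Nov 7, 2024.
Both prerequisites met — the on-call engineer is paged (Sep 14, 2024), the fix is deployed (Nov 7, 2024); the later is Nov 7, 2024.
The incident is resolved: Nov 7, 2024 + 13 days = Nov 20, 2024.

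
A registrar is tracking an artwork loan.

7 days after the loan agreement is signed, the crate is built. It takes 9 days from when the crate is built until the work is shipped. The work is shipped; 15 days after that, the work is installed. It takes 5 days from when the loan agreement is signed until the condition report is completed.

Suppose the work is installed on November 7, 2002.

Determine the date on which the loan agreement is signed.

The work is installed: Nov 7, 2002.
The work is shipped: Nov 7, 2002 − 15 days = Oct 23, 2002.
The crate is built: Oct 23, 2002 − 9 days = Oct 14, 2002.
The loan agreement is signed: Oct 14, 2002 − 7 days = Oct 7, 2002.

October 7, 2002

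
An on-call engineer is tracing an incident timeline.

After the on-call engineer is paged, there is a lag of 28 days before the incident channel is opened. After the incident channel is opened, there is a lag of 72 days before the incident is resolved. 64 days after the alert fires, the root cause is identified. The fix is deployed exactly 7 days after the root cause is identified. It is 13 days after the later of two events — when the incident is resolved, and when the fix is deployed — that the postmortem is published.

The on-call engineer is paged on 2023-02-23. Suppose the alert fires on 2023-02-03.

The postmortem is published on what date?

2023-06-16

The on-call engineer is paged: Feb 23, 2023.
The incident channel is opened: Feb 23, 2023 + 28 days = Mar 23, 2023.
The incident is resolved: Mar 23, 2023 + 72 days = Jun 3, 2023.
The alert fires: Feb 3, 2023.
The root cause is identified: Feb 3, 2023 + 64 days = Apr 8, 2023.
The fix is deployed: Apr 8, 2023 + 7 days = Apr 15, 2023.
Both prerequisites met — the incident is resolved (Jun 3, 2023), the fix is deployed (Apr 15, 2023); the later is Jun 3, 2023.
The postmortem is published: Jun 3, 2023 + 13 days = Jun 16, 2023.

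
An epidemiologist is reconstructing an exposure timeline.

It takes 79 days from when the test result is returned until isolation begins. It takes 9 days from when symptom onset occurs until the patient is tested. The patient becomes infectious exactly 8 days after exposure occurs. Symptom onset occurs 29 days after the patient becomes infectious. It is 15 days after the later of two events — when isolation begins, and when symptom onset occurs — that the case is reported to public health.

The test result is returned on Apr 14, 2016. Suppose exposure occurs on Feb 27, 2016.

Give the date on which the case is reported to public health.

Jul 17, 2016

The test result is returned: Apr 14, 2016.
Isolation begins: Apr 14, 2016 + 79 days = Jul 2, 2016.
Exposure occurs: Feb 27, 2016.
The patient becomes infectious: Feb 27, 2016 + 8 days = Mar 6, 2016.
Symptom onset occurs: Mar 6, 2016 + 29 days = Apr 4, 2016.
Both prerequisites met — isolation begins (Jul 2, 2016), symptom onset occurs (Apr 4, 2016); the later is Jul 2, 2016.
The case is reported to public health: Jul 2, 2016 + 15 days = Jul 17, 2016.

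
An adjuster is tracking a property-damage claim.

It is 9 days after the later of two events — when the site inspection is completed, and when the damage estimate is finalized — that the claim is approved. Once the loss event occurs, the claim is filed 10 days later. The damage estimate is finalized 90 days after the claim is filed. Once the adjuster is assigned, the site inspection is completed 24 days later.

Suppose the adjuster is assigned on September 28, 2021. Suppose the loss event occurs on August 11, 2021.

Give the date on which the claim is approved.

The adjuster is assigned: Sep 28, 2021.
The site inspection is completed: Sep 28, 2021 + 24 days = Oct 22, 2021.
The loss event occurs: Aug 11, 2021.
The claim is filed: Aug 11, 2021 + 10 days = Aug 21, 2021.
The damage estimate is finalized: Aug 21, 2021 + 90 days = Nov 19, 2021.
Both prerequisites met — the site inspection is completed (Oct 22, 2021), the damage estimate is finalized (Nov 19, 2021); the later is Nov 19, 2021.
The claim is approved: Nov 19, 2021 + 9 days = Nov 28, 2021.

November 28, 2021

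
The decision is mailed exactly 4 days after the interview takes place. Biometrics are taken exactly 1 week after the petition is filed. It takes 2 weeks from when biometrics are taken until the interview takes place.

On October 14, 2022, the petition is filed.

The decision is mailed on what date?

November 8, 2022

The petition is filed: Oct 14, 2022.
Biometrics are taken: Oct 14, 2022 + 1 week = Oct 21, 2022.
The interview takes place: Oct 21, 2022 + 2 weeks = Nov 4, 2022.
The decision is mailed: Nov 4, 2022 + 4 days = Nov 8, 2022.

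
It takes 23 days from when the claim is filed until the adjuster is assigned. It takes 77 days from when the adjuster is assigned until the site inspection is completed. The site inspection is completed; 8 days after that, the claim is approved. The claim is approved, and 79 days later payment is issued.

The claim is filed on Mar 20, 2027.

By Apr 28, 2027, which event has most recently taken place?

The claim is filed: Mar 20, 2027.
The adjuster is assigned: Mar 20, 2027 + 23 days = Apr 12, 2027.
The site inspection is completed: Apr 12, 2027 + 77 days = Jun 28, 2027.
The claim is approved: Jun 28, 2027 + 8 days = Jul 6, 2027.
Payment is issued: Jul 6, 2027 + 79 days = Sep 23, 2027.
Apr 28, 2027 falls between when the adjuster is assigned (Apr 12, 2027) and when the site inspection is completed (Jun 28, 2027).

The adjuster is assigned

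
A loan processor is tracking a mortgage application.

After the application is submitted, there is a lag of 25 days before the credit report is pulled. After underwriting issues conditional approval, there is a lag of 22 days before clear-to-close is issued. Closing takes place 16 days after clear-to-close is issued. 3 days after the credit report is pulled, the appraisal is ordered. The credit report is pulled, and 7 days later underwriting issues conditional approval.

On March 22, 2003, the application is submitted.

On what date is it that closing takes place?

The application is submitted: Mar 22, 2003.
The credit report is pulled: Mar 22, 2003 + 25 days = Apr 16, 2003.
Underwriting issues conditional approval: Apr 16, 2003 + 7 days = Apr 23, 2003.
Clear-to-close is issued: Apr 23, 2003 + 22 days = May 15, 2003.
Closing takes place: May 15, 2003 + 16 days = May 31, 2003.

May 31, 2003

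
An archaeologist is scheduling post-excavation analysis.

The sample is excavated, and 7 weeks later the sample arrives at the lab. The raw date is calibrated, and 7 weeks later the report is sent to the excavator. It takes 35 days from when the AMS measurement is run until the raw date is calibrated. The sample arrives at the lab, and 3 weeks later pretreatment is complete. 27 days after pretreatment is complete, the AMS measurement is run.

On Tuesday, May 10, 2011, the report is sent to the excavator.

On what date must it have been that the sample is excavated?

Wednesday, November 10, 2010

The report is sent to the excavator: May 10, 2011.
The raw date is calibrated: May 10, 2011 − 7 weeks = Mar 22, 2011.
The AMS measurement is run: Mar 22, 2011 − 35 days = Feb 15, 2011.
Pretreatment is complete: Feb 15, 2011 − 27 days = Jan 19, 2011.
The sample arrives at the lab: Jan 19, 2011 − 3 weeks = Dec 29, 2010.
The sample is excavated: Dec 29, 2010 − 7 weeks = Nov 10, 2010.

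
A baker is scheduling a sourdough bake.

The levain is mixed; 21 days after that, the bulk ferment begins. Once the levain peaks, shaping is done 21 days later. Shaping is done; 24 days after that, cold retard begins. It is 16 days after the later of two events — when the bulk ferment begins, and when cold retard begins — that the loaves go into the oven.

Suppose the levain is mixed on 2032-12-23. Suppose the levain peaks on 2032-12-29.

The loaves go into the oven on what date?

2033-02-28

The levain is mixed: Dec 23, 2032.
The bulk ferment begins: Dec 23, 2032 + 21 days = Jan 13, 2033.
The levain peaks: Dec 29, 2032.
Shaping is done: Dec 29, 2032 + 21 days = Jan 19, 2033.
Cold retard begins: Jan 19, 2033 + 24 days = Feb 12, 2033.
Both prerequisites met — the bulk ferment begins (Jan 13, 2033), cold retard begins (Feb 12, 2033); the later is Feb 12, 2033.
The loaves go into the oven: Feb 12, 2033 + 16 days = Feb 28, 2033.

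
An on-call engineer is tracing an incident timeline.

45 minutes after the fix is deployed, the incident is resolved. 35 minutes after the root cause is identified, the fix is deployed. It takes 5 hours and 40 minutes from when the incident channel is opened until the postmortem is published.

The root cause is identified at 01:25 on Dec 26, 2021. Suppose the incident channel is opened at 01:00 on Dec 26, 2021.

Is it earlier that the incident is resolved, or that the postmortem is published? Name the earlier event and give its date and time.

The incident is resolved — 02:45 on Dec 26, 2021

The root cause is identified: 01:25 Dec 26, 2021.
The fix is deployed: 01:25 Dec 26, 2021 + 35m = 02:00 Dec 26, 2021.
The incident is resolved: 02:00 Dec 26, 2021 + 45m = 02:45 Dec 26, 2021.
The incident channel is opened: 01:00 Dec 26, 2021.
The postmortem is published: 01:00 Dec 26, 2021 + 5h40m = 06:40 Dec 26, 2021.
Comparing: the incident is resolved at 02:45 Dec 26, 2021 vs the postmortem is published at 06:40 Dec 26, 2021. Earlier: the incident is resolved.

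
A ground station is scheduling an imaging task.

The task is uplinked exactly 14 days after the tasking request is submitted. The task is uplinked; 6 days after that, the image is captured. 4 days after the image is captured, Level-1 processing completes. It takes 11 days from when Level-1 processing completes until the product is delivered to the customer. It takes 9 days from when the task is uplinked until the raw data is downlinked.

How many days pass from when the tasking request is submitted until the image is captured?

20 days

Causal path: the tasking request is submitted → the task is uplinked → the image is captured.
Total delay along the path: 14 + 6 = 20 days.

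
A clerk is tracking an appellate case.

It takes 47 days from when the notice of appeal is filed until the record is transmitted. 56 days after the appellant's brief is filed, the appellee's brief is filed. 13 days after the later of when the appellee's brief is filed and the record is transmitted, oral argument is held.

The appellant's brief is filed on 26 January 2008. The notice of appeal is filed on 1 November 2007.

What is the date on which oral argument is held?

The appellant's brief is filed: Jan 26, 2008.
The appellee's brief is filed: Jan 26, 2008 + 56 days = Mar 22, 2008.
The notice of appeal is filed: Nov 1, 2007.
The record is transmitted: Nov 1, 2007 + 47 days = Dec 18, 2007.
Both prerequisites met — the appellee's brief is filed (Mar 22, 2008), the record is transmitted (Dec 18, 2007); the later is Mar 22, 2008.
Oral argument is held: Mar 22, 2008 + 13 days = Apr 4, 2008.

4 April 2008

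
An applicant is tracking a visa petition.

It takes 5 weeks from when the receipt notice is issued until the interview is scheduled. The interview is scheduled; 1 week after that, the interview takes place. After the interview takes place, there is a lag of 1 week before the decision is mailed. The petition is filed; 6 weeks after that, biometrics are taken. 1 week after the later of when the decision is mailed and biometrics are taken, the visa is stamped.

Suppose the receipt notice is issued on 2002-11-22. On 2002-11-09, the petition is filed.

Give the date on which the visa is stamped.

2003-01-17

The receipt notice is issued: Nov 22, 2002.
The interview is scheduled: Nov 22, 2002 + 5 weeks = Dec 27, 2002.
The interview takes place: Dec 27, 2002 + 1 week = Jan 3, 2003.
The decision is mailed: Jan 3, 2003 + 1 week = Jan 10, 2003.
The petition is filed: Nov 9, 2002.
Biometrics are taken: Nov 9, 2002 + 6 weeks = Dec 21, 2002.
Both prerequisites met — the decision is mailed (Jan 10, 2003), biometrics are taken (Dec 21, 2002); the later is Jan 10, 2003.
The visa is stamped: Jan 10, 2003 + 1 week = Jan 17, 2003.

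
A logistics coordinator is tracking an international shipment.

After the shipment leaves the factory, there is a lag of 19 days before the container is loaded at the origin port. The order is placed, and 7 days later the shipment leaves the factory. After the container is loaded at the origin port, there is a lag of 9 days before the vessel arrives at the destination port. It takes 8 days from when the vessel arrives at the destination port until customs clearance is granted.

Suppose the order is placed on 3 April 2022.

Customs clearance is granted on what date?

The order is placed: Apr 3, 2022.
The shipment leaves the factory: Apr 3, 2022 + 7 days = Apr 10, 2022.
The container is loaded at the origin port: Apr 10, 2022 + 19 days = Apr 29, 2022.
The vessel arrives at the destination port: Apr 29, 2022 + 9 days = May 8, 2022.
Customs clearance is granted: May 8, 2022 + 8 days = May 16, 2022.

16 May 2022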